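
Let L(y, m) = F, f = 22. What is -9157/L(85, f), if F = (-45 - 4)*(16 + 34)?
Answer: 9157/2450 ≈ 3.7376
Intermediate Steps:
F = -2450 (F = -49*50 = -2450)
L(y, m) = -2450
-9157/L(85, f) = -9157/(-2450) = -9157*(-1/2450) = 9157/2450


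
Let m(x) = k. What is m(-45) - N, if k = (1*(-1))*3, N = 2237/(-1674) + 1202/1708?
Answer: -846116/357399 ≈ -2.3674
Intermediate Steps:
N = -226081/357399 (N = 2237*(-1/1674) + 1202*(1/1708) = -2237/1674 + 601/854 = -226081/357399 ≈ -0.63257)
k = -3 (k = -1*3 = -3)
m(x) = -3
m(-45) - N = -3 - 1*(-226081/357399) = -3 + 226081/357399 = -846116/357399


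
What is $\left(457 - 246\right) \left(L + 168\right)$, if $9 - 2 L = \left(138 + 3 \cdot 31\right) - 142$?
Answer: $27008$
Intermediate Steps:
$L = -40$ ($L = \frac{9}{2} - \frac{\left(138 + 3 \cdot 31\right) - 142}{2} = \frac{9}{2} - \frac{\left(138 + 93\right) - 142}{2} = \frac{9}{2} - \frac{231 - 142}{2} = \frac{9}{2} - \frac{89}{2} = -40$)
$\left(457 - 246\right) \left(L + 168\right) = \left(457 - 246\right) \left(-40 + 168\right) = 211 \cdot 128 = 27008$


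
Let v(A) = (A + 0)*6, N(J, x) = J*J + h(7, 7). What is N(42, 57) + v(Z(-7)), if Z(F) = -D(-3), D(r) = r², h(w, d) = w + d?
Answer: 1724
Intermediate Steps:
h(w, d) = d + w
Z(F) = -9 (Z(F) = -1*(-3)² = -1*9 = -9)
N(J, x) = 14 + J² (N(J, x) = J*J + (7 + 7) = J² + 14 = 14 + J²)
v(A) = 6*A (v(A) = A*6 = 6*A)
N(42, 57) + v(Z(-7)) = (14 + 42²) + 6*(-9) = (14 + 1764) - 54 = 1778 - 54 = 1724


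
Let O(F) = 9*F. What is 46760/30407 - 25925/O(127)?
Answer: -734854795/34755201 ≈ -21.144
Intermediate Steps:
46760/30407 - 25925/O(127) = 46760/30407 - 25925/(9*127) = 46760*(1/30407) - 25925/1143 = 46760/30407 - 25925*1/1143 = 46760/30407 - 25925/1143 = -734854795/34755201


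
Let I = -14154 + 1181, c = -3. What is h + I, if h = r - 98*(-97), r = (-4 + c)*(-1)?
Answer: -3460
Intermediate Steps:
I = -12973
r = 7 (r = (-4 - 3)*(-1) = -7*(-1) = 7)
h = 9513 (h = 7 - 98*(-97) = 7 + 9506 = 9513)
h + I = 9513 - 12973 = -3460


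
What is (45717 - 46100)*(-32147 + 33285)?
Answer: -435854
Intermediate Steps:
(45717 - 46100)*(-32147 + 33285) = -383*1138 = -435854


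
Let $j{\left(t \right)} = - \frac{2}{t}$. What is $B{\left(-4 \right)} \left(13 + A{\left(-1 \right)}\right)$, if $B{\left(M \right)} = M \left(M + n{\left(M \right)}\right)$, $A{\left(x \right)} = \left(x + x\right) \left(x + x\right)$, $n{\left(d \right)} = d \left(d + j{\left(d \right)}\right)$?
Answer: $-680$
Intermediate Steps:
$n{\left(d \right)} = d \left(d - \frac{2}{d}\right)$
$A{\left(x \right)} = 4 x^{2}$ ($A{\left(x \right)} = 2 x 2 x = 4 x^{2}$)
$B{\left(M \right)} = M \left(-2 + M + M^{2}\right)$ ($B{\left(M \right)} = M \left(M + \left(-2 + M^{2}\right)\right) = M \left(-2 + M + M^{2}\right)$)
$B{\left(-4 \right)} \left(13 + A{\left(-1 \right)}\right) = - 4 \left(-2 - 4 + \left(-4\right)^{2}\right) \left(13 + 4 \left(-1\right)^{2}\right) = - 4 \left(-2 - 4 + 16\right) \left(13 + 4 \cdot 1\right) = \left(-4\right) 10 \left(13 + 4\right) = \left(-40\right) 17 = -680$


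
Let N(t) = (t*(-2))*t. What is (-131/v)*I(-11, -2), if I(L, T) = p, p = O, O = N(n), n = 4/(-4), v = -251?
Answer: -262/251 ≈ -1.0438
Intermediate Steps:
n = -1 (n = 4*(-¼) = -1)
N(t) = -2*t² (N(t) = (-2*t)*t = -2*t²)
O = -2 (O = -2*(-1)² = -2*1 = -2)
p = -2
I(L, T) = -2
(-131/v)*I(-11, -2) = -131/(-251)*(-2) = -131*(-1/251)*(-2) = (131/251)*(-2) = -262/251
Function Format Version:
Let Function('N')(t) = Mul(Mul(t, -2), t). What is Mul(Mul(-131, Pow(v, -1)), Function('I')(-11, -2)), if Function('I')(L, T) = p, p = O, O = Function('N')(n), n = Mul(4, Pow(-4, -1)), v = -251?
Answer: Rational(-262, 251) ≈ -1.0438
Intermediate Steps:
n = -1 (n = Mul(4, Rational(-1, 4)) = -1)
Function('N')(t) = Mul(-2, Pow(t, 2)) (Function('N')(t) = Mul(Mul(-2, t), t) = Mul(-2, Pow(t, 2)))
O = -2 (O = Mul(-2, Pow(-1, 2)) = Mul(-2, 1) = -2)
p = -2
Function('I')(L, T) = -2
Mul(Mul(-131, Pow(v, -1)), Function('I')(-11, -2)) = Mul(Mul(-131, Pow(-251, -1)), -2) = Mul(Mul(-131, Rational(-1, 251)), -2) = Mul(Rational(131, 251), -2) = Rational(-262, 251)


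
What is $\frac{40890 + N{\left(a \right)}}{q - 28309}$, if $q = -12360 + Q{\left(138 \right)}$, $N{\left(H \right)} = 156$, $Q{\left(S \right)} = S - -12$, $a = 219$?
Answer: $- \frac{41046}{40519} \approx -1.013$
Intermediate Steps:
$Q{\left(S \right)} = 12 + S$ ($Q{\left(S \right)} = S + 12 = 12 + S$)
$q = -12210$ ($q = -12360 + \left(12 + 138\right) = -12360 + 150 = -12210$)
$\frac{40890 + N{\left(a \right)}}{q - 28309} = \frac{40890 + 156}{-12210 - 28309} = \frac{41046}{-40519} = 41046 \left(- \frac{1}{40519}\right) = - \frac{41046}{40519}$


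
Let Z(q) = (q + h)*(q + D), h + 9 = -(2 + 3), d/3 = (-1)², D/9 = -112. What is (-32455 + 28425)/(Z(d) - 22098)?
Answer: 4030/11043 ≈ 0.36494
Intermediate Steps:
D = -1008 (D = 9*(-112) = -1008)
d = 3 (d = 3*(-1)² = 3*1 = 3)
h = -14 (h = -9 - (2 + 3) = -9 - 1*5 = -9 - 5 = -14)
Z(q) = (-1008 + q)*(-14 + q) (Z(q) = (q - 14)*(q - 1008) = (-14 + q)*(-1008 + q) = (-1008 + q)*(-14 + q))
(-32455 + 28425)/(Z(d) - 22098) = (-32455 + 28425)/((14112 + 3² - 1022*3) - 22098) = -4030/((14112 + 9 - 3066) - 22098) = -4030/(11055 - 22098) = -4030/(-11043) = -4030*(-1/11043) = 4030/11043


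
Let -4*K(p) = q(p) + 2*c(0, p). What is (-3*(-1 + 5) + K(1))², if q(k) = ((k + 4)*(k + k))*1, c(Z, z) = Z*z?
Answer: 841/4 ≈ 210.25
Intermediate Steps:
q(k) = 2*k*(4 + k) (q(k) = ((4 + k)*(2*k))*1 = (2*k*(4 + k))*1 = 2*k*(4 + k))
K(p) = -p*(4 + p)/2 (K(p) = -(2*p*(4 + p) + 2*(0*p))/4 = -(2*p*(4 + p) + 2*0)/4 = -(2*p*(4 + p) + 0)/4 = -p*(4 + p)/2)
(-3*(-1 + 5) + K(1))² = (-3*(-1 + 5) - ½*1*(4 + 1))² = (-3*4 - ½*1*5)² = (-12 - 5/2)² = (-29/2)² = 841/4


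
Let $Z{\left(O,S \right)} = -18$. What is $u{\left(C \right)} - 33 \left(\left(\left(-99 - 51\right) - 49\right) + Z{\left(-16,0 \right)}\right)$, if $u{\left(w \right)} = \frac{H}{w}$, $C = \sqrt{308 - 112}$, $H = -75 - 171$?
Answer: $\frac{50004}{7} \approx 7143.4$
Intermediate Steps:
$H = -246$ ($H = -75 - 171 = -246$)
$C = 14$ ($C = \sqrt{196} = 14$)
$u{\left(w \right)} = - \frac{246}{w}$
$u{\left(C \right)} - 33 \left(\left(\left(-99 - 51\right) - 49\right) + Z{\left(-16,0 \right)}\right) = - \frac{246}{14} - 33 \left(\left(\left(-99 - 51\right) - 49\right) - 18\right) = \left(-246\right) \frac{1}{14} - 33 \left(\left(\left(-99 + \left(-60 + 9\right)\right) - 49\right) - 18\right) = - \frac{123}{7} - 33 \left(\left(\left(-99 - 51\right) - 49\right) - 18\right) = - \frac{123}{7} - 33 \left(\left(-150 - 49\right) - 18\right) = - \frac{123}{7} - 33 \left(-199 - 18\right) = - \frac{123}{7} - -7161 = - \frac{123}{7} + 7161 = \frac{50004}{7}$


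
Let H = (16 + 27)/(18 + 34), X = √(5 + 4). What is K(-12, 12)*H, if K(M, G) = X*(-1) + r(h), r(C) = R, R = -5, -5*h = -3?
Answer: -86/13 ≈ -6.6154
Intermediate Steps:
h = ⅗ (h = -⅕*(-3) = ⅗ ≈ 0.60000)
r(C) = -5
X = 3 (X = √9 = 3)
K(M, G) = -8 (K(M, G) = 3*(-1) - 5 = -3 - 5 = -8)
H = 43/52 ≈ 0.82692
K(-12, 12)*H = -8*43/52 = -86/13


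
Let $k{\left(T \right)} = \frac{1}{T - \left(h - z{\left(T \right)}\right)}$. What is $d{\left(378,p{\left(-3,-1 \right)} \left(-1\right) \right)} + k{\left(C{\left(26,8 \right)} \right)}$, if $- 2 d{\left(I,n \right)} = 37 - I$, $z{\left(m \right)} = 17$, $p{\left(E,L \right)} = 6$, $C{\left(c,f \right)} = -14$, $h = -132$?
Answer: $\frac{46037}{270} \approx 170.51$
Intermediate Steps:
$d{\left(I,n \right)} = - \frac{37}{2} + \frac{I}{2}$ ($d{\left(I,n \right)} = - \frac{37 - I}{2} = - \frac{37}{2} + \frac{I}{2}$)
$k{\left(T \right)} = \frac{1}{149 + T}$ ($k{\left(T \right)} = \frac{1}{T + \left(17 - -132\right)} = \frac{1}{T + \left(17 + 132\right)} = \frac{1}{T + 149} = \frac{1}{149 + T}$)
$d{\left(378,p{\left(-3,-1 \right)} \left(-1\right) \right)} + k{\left(C{\left(26,8 \right)} \right)} = \left(- \frac{37}{2} + \frac{1}{2} \cdot 378\right) + \frac{1}{149 - 14} = \left(- \frac{37}{2} + 189\right) + \frac{1}{135} = \frac{341}{2} + \frac{1}{135} = \frac{46037}{270}$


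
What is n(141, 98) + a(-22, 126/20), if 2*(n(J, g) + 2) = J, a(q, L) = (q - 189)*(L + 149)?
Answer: -163499/5 ≈ -32700.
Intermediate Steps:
a(q, L) = (-189 + q)*(149 + L)
n(J, g) = -2 + J/2
n(141, 98) + a(-22, 126/20) = (-2 + (½)*141) + (-28161 - 23814/20 + 149*(-22) + (126/20)*(-22)) = (-2 + 141/2) + (-28161 - 23814/20 - 3278 + (126*(1/20))*(-22)) = 137/2 + (-28161 - 189*63/10 - 3278 + (63/10)*(-22)) = 137/2 + (-28161 - 11907/10 - 3278 - 693/5) = 137/2 - 327683/10 = -163499/5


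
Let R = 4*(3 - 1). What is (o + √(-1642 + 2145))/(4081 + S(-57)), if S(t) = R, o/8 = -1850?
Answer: -14800/4089 + √503/4089 ≈ -3.6140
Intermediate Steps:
o = -14800 (o = 8*(-1850) = -14800)
R = 8 (R = 4*2 = 8)
S(t) = 8
(o + √(-1642 + 2145))/(4081 + S(-57)) = (-14800 + √(-1642 + 2145))/(4081 + 8) = (-14800 + √503)/4089 = (-14800 + √503)*(1/4089) = -14800/4089 + √503/4089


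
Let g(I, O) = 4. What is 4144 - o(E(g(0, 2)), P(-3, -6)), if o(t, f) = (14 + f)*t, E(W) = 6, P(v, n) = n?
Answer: 4096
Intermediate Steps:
o(t, f) = t*(14 + f)
4144 - o(E(g(0, 2)), P(-3, -6)) = 4144 - 6*(14 - 6) = 4144 - 6*8 = 4144 - 1*48 = 4144 - 48 = 4096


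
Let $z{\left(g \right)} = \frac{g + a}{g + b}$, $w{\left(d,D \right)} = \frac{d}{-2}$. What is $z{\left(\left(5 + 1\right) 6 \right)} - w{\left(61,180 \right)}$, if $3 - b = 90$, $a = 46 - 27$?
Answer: $\frac{3001}{102} \approx 29.422$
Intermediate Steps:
$a = 19$ ($a = 46 - 27 = 19$)
$b = -87$ ($b = 3 - 90 = -87$)
$w{\left(d,D \right)} = - \frac{d}{2}$ ($w{\left(d,D \right)} = d \left(- \frac{1}{2}\right) = - \frac{d}{2}$)
$z{\left(g \right)} = \frac{19 + g}{-87 + g}$ ($z{\left(g \right)} = \frac{g + 19}{g - 87} = \frac{19 + g}{-87 + g}$)
$z{\left(\left(5 + 1\right) 6 \right)} - w{\left(61,180 \right)} = \frac{19 + \left(5 + 1\right) 6}{-87 + \left(5 + 1\right) 6} - \left(- \frac{1}{2}\right) 61 = \frac{19 + 6 \cdot 6}{-87 + 6 \cdot 6} - - \frac{61}{2} = \frac{19 + 36}{-87 + 36} + \frac{61}{2} = \frac{1}{-51} \cdot 55 + \frac{61}{2} = \left(- \frac{1}{51}\right) 55 + \frac{61}{2} = - \frac{55}{51} + \frac{61}{2} = \frac{3001}{102}$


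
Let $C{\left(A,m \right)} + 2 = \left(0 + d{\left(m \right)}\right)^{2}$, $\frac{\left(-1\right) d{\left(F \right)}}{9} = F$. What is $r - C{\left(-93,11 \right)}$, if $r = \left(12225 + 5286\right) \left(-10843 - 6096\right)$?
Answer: $-296628628$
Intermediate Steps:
$d{\left(F \right)} = - 9 F$
$C{\left(A,m \right)} = -2 + 81 m^{2}$ ($C{\left(A,m \right)} = -2 + \left(0 - 9 m\right)^{2} = -2 + \left(- 9 m\right)^{2} = -2 + 81 m^{2}$)
$r = -296618829$ ($r = 17511 \left(-16939\right) = -296618829$)
$r - C{\left(-93,11 \right)} = -296618829 - \left(-2 + 81 \cdot 11^{2}\right) = -296618829 - \left(-2 + 81 \cdot 121\right) = -296618829 - \left(-2 + 9801\right) = -296618829 - 9799 = -296628628$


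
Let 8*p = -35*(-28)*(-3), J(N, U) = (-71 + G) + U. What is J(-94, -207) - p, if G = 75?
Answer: 329/2 ≈ 164.50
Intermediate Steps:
J(N, U) = 4 + U (J(N, U) = (-71 + 75) + U = 4 + U)
p = -735/2 (p = (-35*(-28)*(-3))/8 = (980*(-3))/8 = (1/8)*(-2940) = -735/2 ≈ -367.50)
J(-94, -207) - p = (4 - 207) - 1*(-735/2) = -203 + 735/2 = 329/2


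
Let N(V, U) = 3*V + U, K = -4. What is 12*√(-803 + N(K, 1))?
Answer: 12*I*√814 ≈ 342.37*I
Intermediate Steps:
N(V, U) = U + 3*V
12*√(-803 + N(K, 1)) = 12*√(-803 + (1 + 3*(-4))) = 12*√(-803 + (1 - 12)) = 12*√(-803 - 11) = 12*√(-814) = 12*(I*√814) = 12*I*√814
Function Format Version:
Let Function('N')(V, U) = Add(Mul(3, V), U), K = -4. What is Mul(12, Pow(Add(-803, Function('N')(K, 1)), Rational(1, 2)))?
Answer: Mul(12, I, Pow(814, Rational(1, 2))) ≈ Mul(342.37, I)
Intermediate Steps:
Function('N')(V, U) = Add(U, Mul(3, V))
Mul(12, Pow(Add(-803, Function('N')(K, 1)), Rational(1, 2))) = Mul(12, Pow(Add(-803, Add(1, Mul(3, -4))), Rational(1, 2))) = Mul(12, Pow(Add(-803, Add(1, -12)), Rational(1, 2))) = Mul(12, Pow(Add(-803, -11), Rational(1, 2))) = Mul(12, Pow(-814, Rational(1, 2))) = Mul(12, Mul(I, Pow(814, Rational(1, 2)))) = Mul(12, I, Pow(814, Rational(1, 2)))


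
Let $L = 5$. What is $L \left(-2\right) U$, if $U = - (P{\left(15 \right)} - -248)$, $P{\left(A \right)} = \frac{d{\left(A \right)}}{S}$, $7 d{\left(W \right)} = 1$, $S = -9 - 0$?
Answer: $\frac{156230}{63} \approx 2479.8$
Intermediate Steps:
$S = -9$ ($S = -9 + 0 = -9$)
$d{\left(W \right)} = \frac{1}{7}$ ($d{\left(W \right)} = \frac{1}{7} \cdot 1 = \frac{1}{7}$)
$P{\left(A \right)} = - \frac{1}{63}$ ($P{\left(A \right)} = \frac{1}{7 \left(-9\right)} = \frac{1}{7} \left(- \frac{1}{9}\right) = - \frac{1}{63}$)
$U = - \frac{15623}{63}$ ($U = - (- \frac{1}{63} - -248) = - (- \frac{1}{63} + 248) = \left(-1\right) \frac{15623}{63} = - \frac{15623}{63} \approx -247.98$)
$L \left(-2\right) U = 5 \left(-2\right) \left(- \frac{15623}{63}\right) = \left(-10\right) \left(- \frac{15623}{63}\right) = \frac{156230}{63}$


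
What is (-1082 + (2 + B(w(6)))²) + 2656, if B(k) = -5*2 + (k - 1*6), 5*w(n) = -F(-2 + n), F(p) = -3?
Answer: 43839/25 ≈ 1753.6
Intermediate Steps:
w(n) = ⅗ (w(n) = (-1*(-3))/5 = (⅕)*3 = ⅗)
B(k) = -16 + k (B(k) = -10 + (k - 6) = -10 + (-6 + k) = -16 + k)
(-1082 + (2 + B(w(6)))²) + 2656 = (-1082 + (2 + (-16 + ⅗))²) + 2656 = (-1082 + (2 - 77/5)²) + 2656 = (-1082 + (-67/5)²) + 2656 = (-1082 + 4489/25) + 2656 = -22561/25 + 2656 = 43839/25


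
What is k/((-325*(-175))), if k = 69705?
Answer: 13941/11375 ≈ 1.2256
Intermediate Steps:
k/((-325*(-175))) = 69705/((-325*(-175))) = 69705/56875 = 69705*(1/56875) = 13941/11375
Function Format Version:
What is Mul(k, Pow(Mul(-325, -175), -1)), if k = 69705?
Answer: Rational(13941, 11375) ≈ 1.2256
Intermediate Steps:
Mul(k, Pow(Mul(-325, -175), -1)) = Mul(69705, Pow(Mul(-325, -175), -1)) = Mul(69705, Pow(56875, -1)) = Mul(69705, Rational(1, 56875)) = Rational(13941, 11375)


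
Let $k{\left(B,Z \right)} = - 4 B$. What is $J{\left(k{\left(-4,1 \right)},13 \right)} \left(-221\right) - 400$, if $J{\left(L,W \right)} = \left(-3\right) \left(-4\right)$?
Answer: $-3052$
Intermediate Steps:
$J{\left(L,W \right)} = 12$
$J{\left(k{\left(-4,1 \right)},13 \right)} \left(-221\right) - 400 = 12 \left(-221\right) - 400 = -2652 - 400 = -3052$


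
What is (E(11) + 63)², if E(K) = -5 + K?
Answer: 4761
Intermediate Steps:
(E(11) + 63)² = ((-5 + 11) + 63)² = (6 + 63)² = 69² = 4761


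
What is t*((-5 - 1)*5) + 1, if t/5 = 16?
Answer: -2399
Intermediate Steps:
t = 80 (t = 5*16 = 80)
t*((-5 - 1)*5) + 1 = 80*((-5 - 1)*5) + 1 = 80*(-6*5) + 1 = 80*(-30) + 1 = -2400 + 1 = -2399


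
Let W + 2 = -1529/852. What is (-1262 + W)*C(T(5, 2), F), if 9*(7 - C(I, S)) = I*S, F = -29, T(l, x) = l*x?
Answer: -380695321/7668 ≈ -49647.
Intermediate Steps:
W = -3233/852 (W = -2 - 1529/852 = -3233/852 ≈ -3.7946)
C(I, S) = 7 - I*S/9
(-1262 + W)*C(T(5, 2), F) = (-1262 - 3233/852)*(7 - 1/9*5*2*(-29)) = -1078457*(7 - 1/9*10*(-29))/852 = -1078457*(7 + 290/9)/852 = -1078457/852*353/9 = -380695321/7668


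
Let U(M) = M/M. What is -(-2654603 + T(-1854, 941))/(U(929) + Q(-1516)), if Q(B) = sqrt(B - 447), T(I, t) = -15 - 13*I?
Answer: 657629/491 - 657629*I*sqrt(1963)/491 ≈ 1339.4 - 59342.0*I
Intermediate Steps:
U(M) = 1
Q(B) = sqrt(-447 + B)
-(-2654603 + T(-1854, 941))/(U(929) + Q(-1516)) = -(-2654603 + (-15 - 13*(-1854)))/(1 + sqrt(-447 - 1516)) = -(-2654603 + (-15 + 24102))/(1 + sqrt(-1963)) = -(-2654603 + 24087)/(1 + I*sqrt(1963)) = -(-2630516)/(1 + I*sqrt(1963)) = 2630516/(1 + I*sqrt(1963))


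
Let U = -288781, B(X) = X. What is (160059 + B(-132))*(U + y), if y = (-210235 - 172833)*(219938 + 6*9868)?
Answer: -17101344143664243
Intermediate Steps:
y = -106931899928 (y = -383068*(219938 + 59208) = -383068*279146 = -106931899928)
(160059 + B(-132))*(U + y) = (160059 - 132)*(-288781 - 106931899928) = 159927*(-106932188709) = -17101344143664243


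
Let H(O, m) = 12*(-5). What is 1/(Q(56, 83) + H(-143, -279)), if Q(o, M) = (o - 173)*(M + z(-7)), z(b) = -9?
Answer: -1/8718 ≈ -0.00011471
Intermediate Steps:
H(O, m) = -60
Q(o, M) = (-173 + o)*(-9 + M) (Q(o, M) = (o - 173)*(M - 9) = (-173 + o)*(-9 + M))
1/(Q(56, 83) + H(-143, -279)) = 1/((1557 - 173*83 - 9*56 + 83*56) - 60) = 1/((1557 - 14359 - 504 + 4648) - 60) = 1/(-8658 - 60) = 1/(-8718) = -1/8718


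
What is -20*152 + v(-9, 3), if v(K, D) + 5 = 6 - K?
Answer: -3030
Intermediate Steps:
v(K, D) = 1 - K (v(K, D) = -5 + (6 - K) = 1 - K)
-20*152 + v(-9, 3) = -20*152 + (1 - 1*(-9)) = -3040 + (1 + 9) = -3040 + 10 = -3030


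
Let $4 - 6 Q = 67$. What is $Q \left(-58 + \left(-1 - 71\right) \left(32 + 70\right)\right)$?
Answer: $77721$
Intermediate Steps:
$Q = - \frac{21}{2}$ ($Q = \frac{2}{3} - \frac{67}{6} = - \frac{21}{2} \approx -10.5$)
$Q \left(-58 + \left(-1 - 71\right) \left(32 + 70\right)\right) = - \frac{21 \left(-58 + \left(-1 - 71\right) \left(32 + 70\right)\right)}{2} = - \frac{21 \left(-58 - 7344\right)}{2} = \left(- \frac{21}{2}\right) \left(-7402\right) = 77721$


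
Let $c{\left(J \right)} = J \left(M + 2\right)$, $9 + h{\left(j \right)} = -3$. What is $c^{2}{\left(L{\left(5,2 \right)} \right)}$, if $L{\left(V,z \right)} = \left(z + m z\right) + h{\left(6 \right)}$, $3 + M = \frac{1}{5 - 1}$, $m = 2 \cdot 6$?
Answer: $\frac{441}{4} \approx 110.25$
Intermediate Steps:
$h{\left(j \right)} = -12$ ($h{\left(j \right)} = -9 - 3 = -12$)
$m = 12$
$M = - \frac{11}{4}$ ($M = -3 + \frac{1}{5 - 1} = -3 + \frac{1}{4} = - \frac{11}{4} \approx -2.75$)
$L{\left(V,z \right)} = -12 + 13 z$ ($L{\left(V,z \right)} = \left(z + 12 z\right) - 12 = 13 z - 12 = -12 + 13 z$)
$c{\left(J \right)} = - \frac{3 J}{4}$ ($c{\left(J \right)} = J \left(- \frac{11}{4} + 2\right) = J \left(- \frac{3}{4}\right) = - \frac{3 J}{4}$)
$c^{2}{\left(L{\left(5,2 \right)} \right)} = \left(- \frac{3 \left(-12 + 13 \cdot 2\right)}{4}\right)^{2} = \left(- \frac{3 \left(-12 + 26\right)}{4}\right)^{2} = \left(\left(- \frac{3}{4}\right) 14\right)^{2} = \left(- \frac{21}{2}\right)^{2} = \frac{441}{4}$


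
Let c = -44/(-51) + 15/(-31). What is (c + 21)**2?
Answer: 1142440000/2499561 ≈ 457.06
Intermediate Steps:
c = 599/1581 (c = -44*(-1/51) + 15*(-1/31) = 44/51 - 15/31 = 599/1581 ≈ 0.37887)
(c + 21)**2 = (599/1581 + 21)**2 = (33800/1581)**2 = 1142440000/2499561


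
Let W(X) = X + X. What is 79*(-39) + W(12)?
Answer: -3057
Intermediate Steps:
W(X) = 2*X
79*(-39) + W(12) = 79*(-39) + 2*12 = -3081 + 24 = -3057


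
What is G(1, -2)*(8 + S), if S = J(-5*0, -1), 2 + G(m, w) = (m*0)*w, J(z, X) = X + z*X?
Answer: -14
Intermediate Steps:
J(z, X) = X + X*z
G(m, w) = -2 (G(m, w) = -2 + (m*0)*w = -2 + 0*w = -2 + 0 = -2)
S = -1 (S = -(1 - 5*0) = -(1 + 0) = -1*1 = -1)
G(1, -2)*(8 + S) = -2*(8 - 1) = -2*7 = -14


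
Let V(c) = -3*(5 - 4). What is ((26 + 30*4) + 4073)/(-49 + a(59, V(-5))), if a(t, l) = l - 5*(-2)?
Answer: -4219/42 ≈ -100.45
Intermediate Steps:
V(c) = -3 (V(c) = -3*1 = -3)
a(t, l) = 10 + l (a(t, l) = l + 10 = 10 + l)
((26 + 30*4) + 4073)/(-49 + a(59, V(-5))) = ((26 + 30*4) + 4073)/(-49 + (10 - 3)) = ((26 + 120) + 4073)/(-49 + 7) = (146 + 4073)/(-42) = 4219*(-1/42) = -4219/42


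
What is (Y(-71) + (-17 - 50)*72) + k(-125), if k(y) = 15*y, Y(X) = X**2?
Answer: -1658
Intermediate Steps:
(Y(-71) + (-17 - 50)*72) + k(-125) = ((-71)**2 + (-17 - 50)*72) + 15*(-125) = (5041 - 67*72) - 1875 = (5041 - 4824) - 1875 = 217 - 1875 = -1658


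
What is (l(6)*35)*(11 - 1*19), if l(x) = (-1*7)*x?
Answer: 11760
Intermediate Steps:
l(x) = -7*x
(l(6)*35)*(11 - 1*19) = (-7*6*35)*(11 - 1*19) = (-42*35)*(11 - 19) = -1470*(-8) = 11760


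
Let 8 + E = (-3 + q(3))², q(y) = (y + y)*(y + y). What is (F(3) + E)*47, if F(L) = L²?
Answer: 51230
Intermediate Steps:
q(y) = 4*y² (q(y) = (2*y)*(2*y) = 4*y²)
E = 1081 (E = -8 + (-3 + 4*3²)² = -8 + (-3 + 4*9)² = -8 + (-3 + 36)² = -8 + 33² = -8 + 1089 = 1081)
(F(3) + E)*47 = (3² + 1081)*47 = (9 + 1081)*47 = 1090*47 = 51230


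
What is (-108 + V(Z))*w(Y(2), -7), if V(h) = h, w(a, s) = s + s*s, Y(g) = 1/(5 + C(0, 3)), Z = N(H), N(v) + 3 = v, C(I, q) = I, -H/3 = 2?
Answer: -4914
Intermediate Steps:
H = -6 (H = -3*2 = -6)
N(v) = -3 + v
Z = -9 (Z = -3 - 6 = -9)
Y(g) = 1/5 (Y(g) = 1/(5 + 0) = 1/5)
w(a, s) = s + s**2
(-108 + V(Z))*w(Y(2), -7) = (-108 - 9)*(-7*(1 - 7)) = -(-819)*(-6) = -117*42 = -4914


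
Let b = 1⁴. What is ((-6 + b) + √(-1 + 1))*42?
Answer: -210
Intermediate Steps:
b = 1
((-6 + b) + √(-1 + 1))*42 = ((-6 + 1) + √(-1 + 1))*42 = (-5 + √0)*42 = (-5 + 0)*42 = -5*42 = -210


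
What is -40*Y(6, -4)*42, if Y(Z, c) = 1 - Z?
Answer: 8400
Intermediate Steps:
-40*Y(6, -4)*42 = -40*(1 - 1*6)*42 = -40*(1 - 6)*42 = -40*(-5)*42 = 200*42 = 8400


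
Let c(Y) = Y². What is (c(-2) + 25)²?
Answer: 841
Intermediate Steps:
(c(-2) + 25)² = ((-2)² + 25)² = (4 + 25)² = 29² = 841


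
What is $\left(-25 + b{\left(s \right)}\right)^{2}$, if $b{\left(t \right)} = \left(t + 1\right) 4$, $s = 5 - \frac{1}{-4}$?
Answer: $0$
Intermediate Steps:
$s = \frac{21}{4}$ ($s = 5 - - \frac{1}{4} = 5 + \frac{1}{4} = \frac{21}{4} \approx 5.25$)
$b{\left(t \right)} = 4 + 4 t$ ($b{\left(t \right)} = \left(1 + t\right) 4 = 4 + 4 t$)
$\left(-25 + b{\left(s \right)}\right)^{2} = \left(-25 + \left(4 + 4 \cdot \frac{21}{4}\right)\right)^{2} = \left(-25 + \left(4 + 21\right)\right)^{2} = \left(-25 + 25\right)^{2} = 0^{2} = 0$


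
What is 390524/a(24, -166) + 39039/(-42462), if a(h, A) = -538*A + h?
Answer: 155892835/45157326 ≈ 3.4522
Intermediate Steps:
a(h, A) = h - 538*A
390524/a(24, -166) + 39039/(-42462) = 390524/(24 - 538*(-166)) + 39039/(-42462) = 390524/(24 + 89308) + 39039*(-1/42462) = 390524/89332 - 1859/2022 = 390524*(1/89332) - 1859/2022 = 97631/22333 - 1859/2022 = 155892835/45157326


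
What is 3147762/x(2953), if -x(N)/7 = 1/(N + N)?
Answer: -18590682372/7 ≈ -2.6558e+9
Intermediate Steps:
x(N) = -7/(2*N) (x(N) = -7/(N + N) = -7*1/(2*N) = -7/(2*N))
3147762/x(2953) = 3147762/((-7/2/2953)) = 3147762/((-7/2*1/2953)) = 3147762/(-7/5906) = 3147762*(-5906/7) = -18590682372/7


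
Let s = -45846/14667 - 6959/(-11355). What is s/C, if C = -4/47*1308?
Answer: 6556714273/290452361040 ≈ 0.022574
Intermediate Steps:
s = -139504559/55514595 (s = -45846*1/14667 - 6959*(-1/11355) = -15282/4889 + 6959/11355 = -139504559/55514595 ≈ -2.5129)
C = -5232/47 (C = -4*1/47*1308 = -4/47*1308 = -5232/47 ≈ -111.32)
s/C = -139504559/(55514595*(-5232/47)) = -139504559/55514595*(-47/5232) = 6556714273/290452361040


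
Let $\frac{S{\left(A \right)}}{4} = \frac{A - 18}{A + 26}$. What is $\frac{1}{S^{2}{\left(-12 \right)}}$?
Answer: $\frac{49}{3600} \approx 0.013611$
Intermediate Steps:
$S{\left(A \right)} = \frac{4 \left(-18 + A\right)}{26 + A}$ ($S{\left(A \right)} = 4 \frac{A - 18}{A + 26} = 4 \frac{-18 + A}{26 + A} = \frac{4 \left(-18 + A\right)}{26 + A}$)
$\frac{1}{S^{2}{\left(-12 \right)}} = \frac{1}{\left(\frac{4 \left(-18 - 12\right)}{26 - 12}\right)^{2}} = \frac{1}{\left(4 \cdot \frac{1}{14} \left(-30\right)\right)^{2}} = \frac{1}{\left(- \frac{60}{7}\right)^{2}} = \frac{1}{\frac{3600}{49}} = \frac{49}{3600}$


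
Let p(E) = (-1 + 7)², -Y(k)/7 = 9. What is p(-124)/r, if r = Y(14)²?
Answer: 4/441 ≈ 0.0090703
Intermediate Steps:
Y(k) = -63 (Y(k) = -7*9 = -63)
p(E) = 36 (p(E) = 6² = 36)
r = 3969 (r = (-63)² = 3969)
p(-124)/r = 36/3969 = 36*(1/3969) = 4/441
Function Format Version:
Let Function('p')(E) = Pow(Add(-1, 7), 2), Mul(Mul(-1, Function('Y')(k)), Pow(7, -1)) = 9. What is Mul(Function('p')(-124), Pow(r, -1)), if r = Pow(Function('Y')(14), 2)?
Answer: Rational(4, 441) ≈ 0.0090703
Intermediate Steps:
Function('Y')(k) = -63 (Function('Y')(k) = Mul(-7, 9) = -63)
Function('p')(E) = 36 (Function('p')(E) = Pow(6, 2) = 36)
r = 3969 (r = Pow(-63, 2) = 3969)
Mul(Function('p')(-124), Pow(r, -1)) = Mul(36, Pow(3969, -1)) = Mul(36, Rational(1, 3969)) = Rational(4, 441)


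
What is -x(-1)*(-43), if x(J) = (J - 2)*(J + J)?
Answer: 258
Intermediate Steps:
x(J) = 2*J*(-2 + J) (x(J) = (-2 + J)*(2*J) = 2*J*(-2 + J))
-x(-1)*(-43) = -2*(-1)*(-2 - 1)*(-43) = -2*(-1)*(-3)*(-43) = -6*(-43) = -1*(-258) = 258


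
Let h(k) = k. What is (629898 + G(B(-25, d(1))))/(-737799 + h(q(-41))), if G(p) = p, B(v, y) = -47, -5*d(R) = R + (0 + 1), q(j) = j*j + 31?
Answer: -629851/736087 ≈ -0.85567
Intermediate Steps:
q(j) = 31 + j² (q(j) = j² + 31 = 31 + j²)
d(R) = -⅕ - R/5 (d(R) = -(R + (0 + 1))/5 = -(R + 1)/5 = -(1 + R)/5 = -⅕ - R/5)
(629898 + G(B(-25, d(1))))/(-737799 + h(q(-41))) = (629898 - 47)/(-737799 + (31 + (-41)²)) = 629851/(-737799 + (31 + 1681)) = 629851/(-737799 + 1712) = 629851/(-736087) = 629851*(-1/736087) = -629851/736087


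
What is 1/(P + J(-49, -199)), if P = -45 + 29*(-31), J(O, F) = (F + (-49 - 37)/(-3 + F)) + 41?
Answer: -101/111259 ≈ -0.00090779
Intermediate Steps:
J(O, F) = 41 + F - 86/(-3 + F) (J(O, F) = (F - 86/(-3 + F)) + 41 = 41 + F - 86/(-3 + F))
P = -944 (P = -45 - 899 = -944)
1/(P + J(-49, -199)) = 1/(-944 + (-209 + (-199)**2 + 38*(-199))/(-3 - 199)) = 1/(-944 + (-209 + 39601 - 7562)/(-202)) = 1/(-944 - 1/202*31830) = 1/(-944 - 15915/101) = 1/(-111259/101) = -101/111259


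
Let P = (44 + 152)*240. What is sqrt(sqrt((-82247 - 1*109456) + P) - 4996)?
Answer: sqrt(-4996 + I*sqrt(144663)) ≈ 2.6886 + 70.734*I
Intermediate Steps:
P = 47040 (P = 196*240 = 47040)
sqrt(sqrt((-82247 - 1*109456) + P) - 4996) = sqrt(sqrt((-82247 - 1*109456) + 47040) - 4996) = sqrt(sqrt((-82247 - 109456) + 47040) - 4996) = sqrt(sqrt(-191703 + 47040) - 4996) = sqrt(sqrt(-144663) - 4996) = sqrt(I*sqrt(144663) - 4996) = sqrt(-4996 + I*sqrt(144663))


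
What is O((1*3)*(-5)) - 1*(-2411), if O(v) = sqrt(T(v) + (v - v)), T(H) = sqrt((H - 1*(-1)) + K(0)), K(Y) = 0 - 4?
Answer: 2411 + 2**(1/4)*sqrt(3)*sqrt(I) ≈ 2412.5 + 1.4565*I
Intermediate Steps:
K(Y) = -4
T(H) = sqrt(-3 + H) (T(H) = sqrt((H - 1*(-1)) - 4) = sqrt((H + 1) - 4) = sqrt((1 + H) - 4) = sqrt(-3 + H))
O(v) = (-3 + v)**(1/4) (O(v) = sqrt(sqrt(-3 + v) + (v - v)) = sqrt(sqrt(-3 + v) + 0) = sqrt(sqrt(-3 + v)) = (-3 + v)**(1/4))
O((1*3)*(-5)) - 1*(-2411) = (-3 + (1*3)*(-5))**(1/4) - 1*(-2411) = (-3 + 3*(-5))**(1/4) + 2411 = (-3 - 15)**(1/4) + 2411 = (-18)**(1/4) + 2411 = (-2)**(1/4)*sqrt(3) + 2411 = 2411 + (-2)**(1/4)*sqrt(3)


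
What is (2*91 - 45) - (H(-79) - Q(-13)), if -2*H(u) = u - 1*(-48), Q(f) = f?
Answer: 217/2 ≈ 108.50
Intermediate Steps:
H(u) = -24 - u/2 (H(u) = -(u - 1*(-48))/2 = -(u + 48)/2 = -(48 + u)/2 = -24 - u/2)
(2*91 - 45) - (H(-79) - Q(-13)) = (2*91 - 45) - ((-24 - 1/2*(-79)) - 1*(-13)) = (182 - 45) - ((-24 + 79/2) + 13) = 137 - (31/2 + 13) = 137 - 1*57/2 = 137 - 57/2 = 217/2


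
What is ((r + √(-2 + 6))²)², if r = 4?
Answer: 1296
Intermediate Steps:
((r + √(-2 + 6))²)² = ((4 + √(-2 + 6))²)² = ((4 + √4)²)² = ((4 + 2)²)² = (6²)² = 36² = 1296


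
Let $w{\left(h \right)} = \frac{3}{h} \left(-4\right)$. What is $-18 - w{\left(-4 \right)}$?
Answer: $-21$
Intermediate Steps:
$w{\left(h \right)} = - \frac{12}{h}$
$-18 - w{\left(-4 \right)} = -18 - - \frac{12}{-4} = -18 - \left(-12\right) \left(- \frac{1}{4}\right) = -18 - 3 = -21$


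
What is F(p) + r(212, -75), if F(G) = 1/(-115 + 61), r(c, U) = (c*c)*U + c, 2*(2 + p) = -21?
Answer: -182011753/54 ≈ -3.3706e+6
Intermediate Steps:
p = -25/2 (p = -2 + (½)*(-21) = -2 - 21/2 = -25/2 ≈ -12.500)
r(c, U) = c + U*c² (r(c, U) = c²*U + c = U*c² + c = c + U*c²)
F(G) = -1/54 (F(G) = 1/(-54) = -1/54)
F(p) + r(212, -75) = -1/54 + 212*(1 - 75*212) = -1/54 + 212*(1 - 15900) = -1/54 + 212*(-15899) = -1/54 - 3370588 = -182011753/54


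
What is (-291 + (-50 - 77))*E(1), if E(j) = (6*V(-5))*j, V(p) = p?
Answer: 12540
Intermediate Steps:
E(j) = -30*j (E(j) = (6*(-5))*j = -30*j)
(-291 + (-50 - 77))*E(1) = (-291 + (-50 - 77))*(-30*1) = (-291 - 127)*(-30) = -418*(-30) = 12540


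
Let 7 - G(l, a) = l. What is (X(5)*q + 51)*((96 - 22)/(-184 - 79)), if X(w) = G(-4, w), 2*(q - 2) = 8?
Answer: -8658/263 ≈ -32.920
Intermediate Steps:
G(l, a) = 7 - l
q = 6 (q = 2 + (½)*8 = 2 + 4 = 6)
X(w) = 11 (X(w) = 7 - 1*(-4) = 7 + 4 = 11)
(X(5)*q + 51)*((96 - 22)/(-184 - 79)) = (11*6 + 51)*((96 - 22)/(-184 - 79)) = (66 + 51)*(74/(-263)) = 117*(74*(-1/263)) = 117*(-74/263) = -8658/263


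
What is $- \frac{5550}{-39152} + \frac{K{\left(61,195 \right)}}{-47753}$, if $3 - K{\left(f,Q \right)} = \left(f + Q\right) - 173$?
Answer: $\frac{134080655}{934812728} \approx 0.14343$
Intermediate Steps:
$K{\left(f,Q \right)} = 176 - Q - f$ ($K{\left(f,Q \right)} = 3 - \left(\left(f + Q\right) - 173\right) = 3 - \left(\left(Q + f\right) - 173\right) = 3 - \left(-173 + Q + f\right) = 176 - Q - f$)
$- \frac{5550}{-39152} + \frac{K{\left(61,195 \right)}}{-47753} = - \frac{5550}{-39152} + \frac{176 - 195 - 61}{-47753} = \left(-5550\right) \left(- \frac{1}{39152}\right) + \left(176 - 195 - 61\right) \left(- \frac{1}{47753}\right) = \frac{2775}{19576} - - \frac{80}{47753} = \frac{2775}{19576} + \frac{80}{47753} = \frac{134080655}{934812728}$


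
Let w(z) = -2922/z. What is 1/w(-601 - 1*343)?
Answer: 472/1461 ≈ 0.32307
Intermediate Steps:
1/w(-601 - 1*343) = 1/(-2922/(-601 - 1*343)) = 1/(-2922/(-601 - 343)) = 1/(-2922/(-944)) = 1/(-2922*(-1/944)) = 1/(1461/472) = 472/1461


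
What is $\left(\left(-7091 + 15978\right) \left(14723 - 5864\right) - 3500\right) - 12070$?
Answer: $78714363$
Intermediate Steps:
$\left(\left(-7091 + 15978\right) \left(14723 - 5864\right) - 3500\right) - 12070 = \left(8887 \cdot 8859 - 3500\right) - 12070 = \left(78729933 - 3500\right) - 12070 = 78726433 - 12070 = 78714363$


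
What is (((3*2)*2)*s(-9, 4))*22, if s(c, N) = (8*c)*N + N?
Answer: -74976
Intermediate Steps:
s(c, N) = N + 8*N*c (s(c, N) = 8*N*c + N = N + 8*N*c)
(((3*2)*2)*s(-9, 4))*22 = (((3*2)*2)*(4*(1 + 8*(-9))))*22 = ((6*2)*(4*(1 - 72)))*22 = (12*(4*(-71)))*22 = (12*(-284))*22 = -3408*22 = -74976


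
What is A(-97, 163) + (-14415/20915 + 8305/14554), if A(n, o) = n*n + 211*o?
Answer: 2666631470997/60879382 ≈ 43802.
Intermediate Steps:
A(n, o) = n² + 211*o
A(-97, 163) + (-14415/20915 + 8305/14554) = ((-97)² + 211*163) + (-14415/20915 + 8305/14554) = (9409 + 34393) + (-14415*1/20915 + 8305*(1/14554)) = 43802 + (-2883/4183 + 8305/14554) = 43802 - 7219367/60879382 = 2666631470997/60879382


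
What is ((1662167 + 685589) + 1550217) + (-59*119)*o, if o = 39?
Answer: 3624154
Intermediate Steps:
((1662167 + 685589) + 1550217) + (-59*119)*o = ((1662167 + 685589) + 1550217) - 59*119*39 = (2347756 + 1550217) - 7021*39 = 3897973 - 273819 = 3624154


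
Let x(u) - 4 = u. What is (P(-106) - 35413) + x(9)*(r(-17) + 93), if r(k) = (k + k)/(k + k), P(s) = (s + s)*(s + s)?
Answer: 10753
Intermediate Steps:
x(u) = 4 + u
P(s) = 4*s² (P(s) = (2*s)*(2*s) = 4*s²)
r(k) = 1 (r(k) = (2*k)/((2*k)) = (2*k)*(1/(2*k)) = 1)
(P(-106) - 35413) + x(9)*(r(-17) + 93) = (4*(-106)² - 35413) + (4 + 9)*(1 + 93) = (4*11236 - 35413) + 13*94 = (44944 - 35413) + 1222 = 9531 + 1222 = 10753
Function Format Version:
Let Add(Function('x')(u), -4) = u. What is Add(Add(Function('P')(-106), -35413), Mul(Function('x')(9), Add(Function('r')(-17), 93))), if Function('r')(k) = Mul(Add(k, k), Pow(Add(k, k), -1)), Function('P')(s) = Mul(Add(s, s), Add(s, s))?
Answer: 10753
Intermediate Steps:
Function('x')(u) = Add(4, u)
Function('P')(s) = Mul(4, Pow(s, 2)) (Function('P')(s) = Mul(Mul(2, s), Mul(2, s)) = Mul(4, Pow(s, 2)))
Function('r')(k) = 1 (Function('r')(k) = Mul(Mul(2, k), Pow(Mul(2, k), -1)) = Mul(Mul(2, k), Mul(Rational(1, 2), Pow(k, -1))) = 1)
Add(Add(Function('P')(-106), -35413), Mul(Function('x')(9), Add(Function('r')(-17), 93))) = Add(Add(Mul(4, Pow(-106, 2)), -35413), Mul(Add(4, 9), Add(1, 93))) = Add(Add(Mul(4, 11236), -35413), Mul(13, 94)) = Add(Add(44944, -35413), 1222) = Add(9531, 1222) = 10753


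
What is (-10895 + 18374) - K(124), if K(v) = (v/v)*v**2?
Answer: -7897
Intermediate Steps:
K(v) = v**2 (K(v) = 1*v**2 = v**2)
(-10895 + 18374) - K(124) = (-10895 + 18374) - 1*124**2 = 7479 - 1*15376 = 7479 - 15376 = -7897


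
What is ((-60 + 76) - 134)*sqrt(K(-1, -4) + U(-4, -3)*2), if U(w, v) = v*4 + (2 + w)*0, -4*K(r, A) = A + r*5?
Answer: -59*I*sqrt(87) ≈ -550.32*I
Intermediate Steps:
K(r, A) = -5*r/4 - A/4 (K(r, A) = -(A + r*5)/4 = -(A + 5*r)/4 = -5*r/4 - A/4)
U(w, v) = 4*v (U(w, v) = 4*v + 0 = 4*v)
((-60 + 76) - 134)*sqrt(K(-1, -4) + U(-4, -3)*2) = ((-60 + 76) - 134)*sqrt((-5/4*(-1) - 1/4*(-4)) + (4*(-3))*2) = (16 - 134)*sqrt((5/4 + 1) - 12*2) = -118*sqrt(9/4 - 24) = -59*I*sqrt(87)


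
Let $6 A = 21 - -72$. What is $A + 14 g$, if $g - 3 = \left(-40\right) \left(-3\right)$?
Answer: $\frac{3475}{2} \approx 1737.5$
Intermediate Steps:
$A = \frac{31}{2}$ ($A = \frac{21 - -72}{6} = \frac{21 + 72}{6} = \frac{1}{6} \cdot 93 = \frac{31}{2} \approx 15.5$)
$g = 123$ ($g = 3 - -120 = 3 + 120 = 123$)
$A + 14 g = \frac{31}{2} + 14 \cdot 123 = \frac{31}{2} + 1722 = \frac{3475}{2}$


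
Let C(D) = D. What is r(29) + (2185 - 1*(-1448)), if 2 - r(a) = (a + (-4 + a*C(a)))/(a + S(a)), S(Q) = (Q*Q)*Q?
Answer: 44379282/12209 ≈ 3635.0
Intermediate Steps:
S(Q) = Q³ (S(Q) = Q²*Q = Q³)
r(a) = 2 - (-4 + a + a²)/(a + a³) (r(a) = 2 - (a + (-4 + a*a))/(a + a³) = 2 - (a + (-4 + a²))/(a + a³) = 2 - (-4 + a + a²)/(a + a³))
r(29) + (2185 - 1*(-1448)) = (4 + 29 - 1*29² + 2*29³)/(29 + 29³) + (2185 - 1*(-1448)) = (4 + 29 - 1*841 + 2*24389)/(29 + 24389) + (2185 + 1448) = (4 + 29 - 841 + 48778)/24418 + 3633 = (1/24418)*47970 + 3633 = 23985/12209 + 3633 = 44379282/12209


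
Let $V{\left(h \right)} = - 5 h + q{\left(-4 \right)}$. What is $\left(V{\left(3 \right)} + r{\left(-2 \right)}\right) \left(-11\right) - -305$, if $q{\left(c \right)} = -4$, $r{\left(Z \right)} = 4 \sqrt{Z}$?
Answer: $514 - 44 i \sqrt{2} \approx 514.0 - 62.225 i$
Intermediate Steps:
$V{\left(h \right)} = -4 - 5 h$ ($V{\left(h \right)} = - 5 h - 4 = -4 - 5 h$)
$\left(V{\left(3 \right)} + r{\left(-2 \right)}\right) \left(-11\right) - -305 = \left(\left(-4 - 15\right) + 4 \sqrt{-2}\right) \left(-11\right) - -305 = \left(\left(-4 - 15\right) + 4 i \sqrt{2}\right) \left(-11\right) + 305 = \left(-19 + 4 i \sqrt{2}\right) \left(-11\right) + 305 = \left(209 - 44 i \sqrt{2}\right) + 305 = 514 - 44 i \sqrt{2}$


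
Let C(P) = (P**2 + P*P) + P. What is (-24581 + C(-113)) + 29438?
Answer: 30282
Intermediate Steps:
C(P) = P + 2*P**2 (C(P) = (P**2 + P**2) + P = 2*P**2 + P = P + 2*P**2)
(-24581 + C(-113)) + 29438 = (-24581 - 113*(1 + 2*(-113))) + 29438 = (-24581 - 113*(1 - 226)) + 29438 = (-24581 - 113*(-225)) + 29438 = (-24581 + 25425) + 29438 = 844 + 29438 = 30282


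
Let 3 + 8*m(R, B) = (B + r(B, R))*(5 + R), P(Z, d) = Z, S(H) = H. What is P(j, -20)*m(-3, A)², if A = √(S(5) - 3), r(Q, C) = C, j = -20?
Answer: -445/16 + 45*√2/4 ≈ -11.903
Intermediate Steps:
A = √2 (A = √(5 - 3) = √2 ≈ 1.4142)
m(R, B) = -3/8 + (5 + R)*(B + R)/8 (m(R, B) = -3/8 + ((B + R)*(5 + R))/8 = -3/8 + ((5 + R)*(B + R))/8 = -3/8 + (5 + R)*(B + R)/8)
P(j, -20)*m(-3, A)² = -20*(-3/8 + (⅛)*(-3)² + 5*√2/8 + (5/8)*(-3) + (⅛)*√2*(-3))² = -20*(-3/8 + (⅛)*9 + 5*√2/8 - 15/8 - 3*√2/8)² = -20*(-3/8 + 9/8 + 5*√2/8 - 15/8 - 3*√2/8)² = -20*(-9/8 + √2/4)²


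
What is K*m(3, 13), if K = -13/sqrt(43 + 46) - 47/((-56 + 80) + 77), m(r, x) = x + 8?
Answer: -987/101 - 273*sqrt(89)/89 ≈ -38.710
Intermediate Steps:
m(r, x) = 8 + x
K = -47/101 - 13*sqrt(89)/89 (K = -13*sqrt(89)/89 - 47/(24 + 77) = -13*sqrt(89)/89 - 47/101 = -47/101 - 13*sqrt(89)/89 ≈ -1.8433)
K*m(3, 13) = (-47/101 - 13*sqrt(89)/89)*(8 + 13) = (-47/101 - 13*sqrt(89)/89)*21 = -987/101 - 273*sqrt(89)/89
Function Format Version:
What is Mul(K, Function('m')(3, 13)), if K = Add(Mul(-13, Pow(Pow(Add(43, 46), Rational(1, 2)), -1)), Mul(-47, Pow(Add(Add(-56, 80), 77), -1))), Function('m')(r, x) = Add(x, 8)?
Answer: Add(Rational(-987, 101), Mul(Rational(-273, 89), Pow(89, Rational(1, 2)))) ≈ -38.710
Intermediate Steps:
Function('m')(r, x) = Add(8, x)
K = Add(Rational(-47, 101), Mul(Rational(-13, 89), Pow(89, Rational(1, 2)))) (K = Add(Mul(-13, Pow(Pow(89, Rational(1, 2)), -1)), Mul(-47, Pow(Add(24, 77), -1))) = Add(Mul(-13, Mul(Rational(1, 89), Pow(89, Rational(1, 2)))), Mul(-47, Pow(101, -1))) = Add(Mul(Rational(-13, 89), Pow(89, Rational(1, 2))), Mul(-47, Rational(1, 101))) = Add(Mul(Rational(-13, 89), Pow(89, Rational(1, 2))), Rational(-47, 101)) = Add(Rational(-47, 101), Mul(Rational(-13, 89), Pow(89, Rational(1, 2)))) ≈ -1.8433)
Mul(K, Function('m')(3, 13)) = Mul(Add(Rational(-47, 101), Mul(Rational(-13, 89), Pow(89, Rational(1, 2)))), Add(8, 13)) = Mul(Add(Rational(-47, 101), Mul(Rational(-13, 89), Pow(89, Rational(1, 2)))), 21) = Add(Rational(-987, 101), Mul(Rational(-273, 89), Pow(89, Rational(1, 2))))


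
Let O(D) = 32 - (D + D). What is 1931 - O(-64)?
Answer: 1771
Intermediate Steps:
O(D) = 32 - 2*D
1931 - O(-64) = 1931 - (32 - 2*(-64)) = 1931 - (32 + 128) = 1931 - 1*160 = 1931 - 160 = 1771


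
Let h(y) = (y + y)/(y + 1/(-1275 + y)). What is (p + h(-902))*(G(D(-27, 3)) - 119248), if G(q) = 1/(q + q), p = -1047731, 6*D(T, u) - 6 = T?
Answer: 1717369781239857289/13745585 ≈ 1.2494e+11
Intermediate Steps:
D(T, u) = 1 + T/6
G(q) = 1/(2*q)
h(y) = 2*y/(y + 1/(-1275 + y)) (h(y) = (2*y)/(y + 1/(-1275 + y)) = 2*y/(y + 1/(-1275 + y)))
(p + h(-902))*(G(D(-27, 3)) - 119248) = (-1047731 + 2*(-902)*(-1275 - 902)/(1 + (-902)² - 1275*(-902)))*(1/(2*(1 + (⅙)*(-27))) - 119248) = (-1047731 + 2*(-902)*(-2177)/(1 + 813604 + 1150050))*(1/(2*(1 - 9/2)) - 119248) = (-1047731 + 2*(-902)*(-2177)/1963655)*(1/(2*(-7/2)) - 119248) = (-1047731 + 2*(-902)*(1/1963655)*(-2177))*((½)*(-2/7) - 119248) = (-1047731 + 3927308/1963655)*(-⅐ - 119248) = -2057378289497/1963655*(-834737/7) = 1717369781239857289/13745585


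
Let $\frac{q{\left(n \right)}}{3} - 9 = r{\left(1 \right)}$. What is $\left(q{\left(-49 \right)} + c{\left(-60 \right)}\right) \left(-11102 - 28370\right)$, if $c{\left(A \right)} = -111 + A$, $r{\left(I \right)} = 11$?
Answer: $4381392$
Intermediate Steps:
$q{\left(n \right)} = 60$ ($q{\left(n \right)} = 27 + 3 \cdot 11 = 27 + 33 = 60$)
$\left(q{\left(-49 \right)} + c{\left(-60 \right)}\right) \left(-11102 - 28370\right) = \left(60 - 171\right) \left(-11102 - 28370\right) = \left(60 - 171\right) \left(-39472\right) = \left(-111\right) \left(-39472\right) = 4381392$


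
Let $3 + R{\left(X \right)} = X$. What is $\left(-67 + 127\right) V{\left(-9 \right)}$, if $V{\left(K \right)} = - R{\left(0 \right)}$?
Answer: $180$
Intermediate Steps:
$R{\left(X \right)} = -3 + X$
$V{\left(K \right)} = 3$ ($V{\left(K \right)} = - (-3 + 0) = \left(-1\right) \left(-3\right) = 3$)
$\left(-67 + 127\right) V{\left(-9 \right)} = \left(-67 + 127\right) 3 = 60 \cdot 3 = 180$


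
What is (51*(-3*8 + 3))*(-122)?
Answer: 130662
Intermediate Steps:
(51*(-3*8 + 3))*(-122) = (51*(-24 + 3))*(-122) = (51*(-21))*(-122) = -1071*(-122) = 130662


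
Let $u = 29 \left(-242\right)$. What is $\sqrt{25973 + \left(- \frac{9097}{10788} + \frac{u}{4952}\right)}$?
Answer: $\frac{\sqrt{72381488124630405}}{1669443} \approx 161.15$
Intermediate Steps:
$u = -7018$
$\sqrt{25973 + \left(- \frac{9097}{10788} + \frac{u}{4952}\right)} = \sqrt{25973 - \left(\frac{3509}{2476} + \frac{9097}{10788}\right)} = \sqrt{25973 - \frac{3773704}{1669443}} = \sqrt{\frac{43356669335}{1669443}} = \frac{\sqrt{72381488124630405}}{1669443}$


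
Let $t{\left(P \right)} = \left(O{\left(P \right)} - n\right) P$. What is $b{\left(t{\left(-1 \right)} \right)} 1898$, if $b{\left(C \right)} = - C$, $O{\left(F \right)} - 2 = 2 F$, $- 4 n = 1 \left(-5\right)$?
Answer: $- \frac{4745}{2} \approx -2372.5$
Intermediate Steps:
$n = \frac{5}{4}$ ($n = - \frac{1 \left(-5\right)}{4} = \left(- \frac{1}{4}\right) \left(-5\right) = \frac{5}{4} \approx 1.25$)
$O{\left(F \right)} = 2 + 2 F$
$t{\left(P \right)} = P \left(\frac{3}{4} + 2 P\right)$ ($t{\left(P \right)} = \left(\left(2 + 2 P\right) - \frac{5}{4}\right) P = \left(\frac{3}{4} + 2 P\right) P = P \left(\frac{3}{4} + 2 P\right)$)
$b{\left(t{\left(-1 \right)} \right)} 1898 = - \frac{\left(-1\right) \left(3 + 8 \left(-1\right)\right)}{4} \cdot 1898 = - \frac{\left(-1\right) \left(3 - 8\right)}{4} \cdot 1898 = - \frac{\left(-1\right) \left(-5\right)}{4} \cdot 1898 = \left(-1\right) \frac{5}{4} \cdot 1898 = \left(- \frac{5}{4}\right) 1898 = - \frac{4745}{2}$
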